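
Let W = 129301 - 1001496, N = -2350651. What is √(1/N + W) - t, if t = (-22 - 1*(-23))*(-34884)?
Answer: 34884 + I*√4819365912180963846/2350651 ≈ 34884.0 + 933.91*I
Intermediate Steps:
t = -34884 (t = (-22 + 23)*(-34884) = 1*(-34884) = -34884)
W = -872195
√(1/N + W) - t = √(1/(-2350651) - 872195) - 1*(-34884) = √(-1/2350651 - 872195) + 34884 = √(-2050226048946/2350651) + 34884 = I*√4819365912180963846/2350651 + 34884 = 34884 + I*√4819365912180963846/2350651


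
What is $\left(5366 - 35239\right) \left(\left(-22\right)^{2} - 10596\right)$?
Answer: $302075776$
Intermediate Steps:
$\left(5366 - 35239\right) \left(\left(-22\right)^{2} - 10596\right) = - 29873 \left(484 - 10596\right) = \left(-29873\right) \left(-10112\right) = 302075776$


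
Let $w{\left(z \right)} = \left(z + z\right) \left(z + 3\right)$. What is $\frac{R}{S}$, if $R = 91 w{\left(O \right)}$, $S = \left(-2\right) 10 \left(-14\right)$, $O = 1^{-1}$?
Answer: $\frac{13}{5} \approx 2.6$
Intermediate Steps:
$O = 1$
$w{\left(z \right)} = 2 z \left(3 + z\right)$
$S = 280$ ($S = \left(-20\right) \left(-14\right) = 280$)
$R = 728$ ($R = 91 \cdot 2 \cdot 1 \left(3 + 1\right) = 91 \cdot 2 \cdot 1 \cdot 4 = 91 \cdot 8 = 728$)
$\frac{R}{S} = \frac{728}{280} = 728 \cdot \frac{1}{280} = \frac{13}{5}$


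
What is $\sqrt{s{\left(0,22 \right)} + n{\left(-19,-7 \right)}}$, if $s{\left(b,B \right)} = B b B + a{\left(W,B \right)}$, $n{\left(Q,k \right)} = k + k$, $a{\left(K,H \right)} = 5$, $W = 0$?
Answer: $3 i \approx 3.0 i$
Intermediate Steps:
$n{\left(Q,k \right)} = 2 k$
$s{\left(b,B \right)} = 5 + b B^{2}$ ($s{\left(b,B \right)} = B b B + 5 = b B^{2} + 5 = 5 + b B^{2}$)
$\sqrt{s{\left(0,22 \right)} + n{\left(-19,-7 \right)}} = \sqrt{\left(5 + 0 \cdot 22^{2}\right) + 2 \left(-7\right)} = \sqrt{\left(5 + 0 \cdot 484\right) - 14} = \sqrt{\left(5 + 0\right) - 14} = \sqrt{5 - 14} = \sqrt{-9} = 3 i$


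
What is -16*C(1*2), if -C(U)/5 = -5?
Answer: -400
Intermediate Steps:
C(U) = 25 (C(U) = -5*(-5) = 25)
-16*C(1*2) = -16*25 = -400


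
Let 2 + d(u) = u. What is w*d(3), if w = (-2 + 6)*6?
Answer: 24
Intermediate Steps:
d(u) = -2 + u
w = 24 (w = 4*6 = 24)
w*d(3) = 24*(-2 + 3) = 24*1 = 24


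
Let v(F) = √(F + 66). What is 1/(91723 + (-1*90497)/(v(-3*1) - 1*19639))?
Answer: 11792814935039/1081726705879712703 - 90497*√7/1081726705879712703 ≈ 1.0902e-5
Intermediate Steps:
v(F) = √(66 + F)
1/(91723 + (-1*90497)/(v(-3*1) - 1*19639)) = 1/(91723 + (-1*90497)/(√(66 - 3*1) - 1*19639)) = 1/(91723 - 90497/(√(66 - 3) - 19639)) = 1/(91723 - 90497/(√63 - 19639)) = 1/(91723 - 90497/(3*√7 - 19639)) = 1/(91723 - 90497/(-19639 + 3*√7))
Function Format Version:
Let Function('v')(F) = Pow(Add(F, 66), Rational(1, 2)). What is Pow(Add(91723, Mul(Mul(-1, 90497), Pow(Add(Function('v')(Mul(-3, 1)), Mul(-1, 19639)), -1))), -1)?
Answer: Add(Rational(11792814935039, 1081726705879712703), Mul(Rational(-90497, 1081726705879712703), Pow(7, Rational(1, 2)))) ≈ 1.0902e-5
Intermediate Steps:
Function('v')(F) = Pow(Add(66, F), Rational(1, 2))
Pow(Add(91723, Mul(Mul(-1, 90497), Pow(Add(Function('v')(Mul(-3, 1)), Mul(-1, 19639)), -1))), -1) = Pow(Add(91723, Mul(Mul(-1, 90497), Pow(Add(Pow(Add(66, Mul(-3, 1)), Rational(1, 2)), Mul(-1, 19639)), -1))), -1) = Pow(Add(91723, Mul(-90497, Pow(Add(Pow(Add(66, -3), Rational(1, 2)), -19639), -1))), -1) = Pow(Add(91723, Mul(-90497, Pow(Add(Pow(63, Rational(1, 2)), -19639), -1))), -1) = Pow(Add(91723, Mul(-90497, Pow(Add(Mul(3, Pow(7, Rational(1, 2))), -19639), -1))), -1) = Pow(Add(91723, Mul(-90497, Pow(Add(-19639, Mul(3, Pow(7, Rational(1, 2)))), -1))), -1)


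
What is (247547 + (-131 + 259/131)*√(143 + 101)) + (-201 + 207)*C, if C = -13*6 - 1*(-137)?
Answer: 247901 - 33804*√61/131 ≈ 2.4589e+5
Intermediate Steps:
C = 59 (C = -78 + 137 = 59)
(247547 + (-131 + 259/131)*√(143 + 101)) + (-201 + 207)*C = (247547 + (-131 + 259/131)*√(143 + 101)) + (-201 + 207)*59 = (247547 + (-131 + 259*(1/131))*√244) + 6*59 = (247547 + (-131 + 259/131)*(2*√61)) + 354 = (247547 - 33804*√61/131) + 354 = 247901 - 33804*√61/131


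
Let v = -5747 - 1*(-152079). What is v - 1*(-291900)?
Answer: 438232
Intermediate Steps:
v = 146332 (v = -5747 + 152079 = 146332)
v - 1*(-291900) = 146332 - 1*(-291900) = 146332 + 291900 = 438232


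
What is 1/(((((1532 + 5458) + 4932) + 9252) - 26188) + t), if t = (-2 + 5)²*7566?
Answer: 1/63080 ≈ 1.5853e-5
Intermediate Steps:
t = 68094 (t = 3²*7566 = 9*7566 = 68094)
1/(((((1532 + 5458) + 4932) + 9252) - 26188) + t) = 1/(((((1532 + 5458) + 4932) + 9252) - 26188) + 68094) = 1/((((6990 + 4932) + 9252) - 26188) + 68094) = 1/(((11922 + 9252) - 26188) + 68094) = 1/((21174 - 26188) + 68094) = 1/(-5014 + 68094) = 1/63080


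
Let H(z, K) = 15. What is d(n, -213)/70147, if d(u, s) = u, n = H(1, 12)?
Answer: 15/70147 ≈ 0.00021384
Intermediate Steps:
n = 15
d(n, -213)/70147 = 15/70147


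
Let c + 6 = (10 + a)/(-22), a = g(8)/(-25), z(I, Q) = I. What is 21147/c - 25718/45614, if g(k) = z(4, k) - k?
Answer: -132655248418/40528039 ≈ -3273.2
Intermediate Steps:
g(k) = 4 - k
a = 4/25 (a = (4 - 1*8)/(-25) = (4 - 8)*(-1/25) = -4*(-1/25) = 4/25 ≈ 0.16000)
c = -1777/275 (c = -6 + (10 + 4/25)/(-22) = -6 - 1/22*254/25 = -6 - 127/275 = -1777/275 ≈ -6.4618)
21147/c - 25718/45614 = 21147/(-1777/275) - 25718/45614 = 21147*(-275/1777) - 25718*1/45614 = -5815425/1777 - 12859/22807 = -132655248418/40528039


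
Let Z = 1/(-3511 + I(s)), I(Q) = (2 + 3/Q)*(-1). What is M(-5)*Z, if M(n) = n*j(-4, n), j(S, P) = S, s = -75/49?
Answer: -125/21944 ≈ -0.0056963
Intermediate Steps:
s = -75/49 (s = -75*1/49 = -75/49 ≈ -1.5306)
M(n) = -4*n (M(n) = n*(-4) = -4*n)
I(Q) = -2 - 3/Q
Z = -25/87776 (Z = 1/(-3511 + (-2 - 3/(-75/49))) = 1/(-3511 + (-2 - 3*(-49/75))) = 1/(-3511 + (-2 + 49/25)) = 1/(-3511 - 1/25) = 1/(-87776/25) = -25/87776 ≈ -0.00028482)
M(-5)*Z = -4*(-5)*(-25/87776) = 20*(-25/87776) = -125/21944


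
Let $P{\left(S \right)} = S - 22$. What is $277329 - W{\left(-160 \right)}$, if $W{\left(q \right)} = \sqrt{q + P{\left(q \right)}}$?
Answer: $277329 - 3 i \sqrt{38} \approx 2.7733 \cdot 10^{5} - 18.493 i$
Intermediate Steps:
$P{\left(S \right)} = -22 + S$
$W{\left(q \right)} = \sqrt{-22 + 2 q}$ ($W{\left(q \right)} = \sqrt{q + \left(-22 + q\right)} = \sqrt{-22 + 2 q}$)
$277329 - W{\left(-160 \right)} = 277329 - \sqrt{-22 + 2 \left(-160\right)} = 277329 - \sqrt{-22 - 320} = 277329 - \sqrt{-342} = 277329 - 3 i \sqrt{38}$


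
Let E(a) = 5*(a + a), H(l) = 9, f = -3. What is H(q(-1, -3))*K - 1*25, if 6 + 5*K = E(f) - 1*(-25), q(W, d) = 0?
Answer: -224/5 ≈ -44.800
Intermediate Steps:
E(a) = 10*a (E(a) = 5*(2*a) = 10*a)
K = -11/5 (K = -6/5 + (10*(-3) - 1*(-25))/5 = -6/5 + (-30 + 25)/5 = -6/5 + (⅕)*(-5) = -6/5 - 1 = -11/5 ≈ -2.2000)
H(q(-1, -3))*K - 1*25 = 9*(-11/5) - 1*25 = -99/5 - 25 = -224/5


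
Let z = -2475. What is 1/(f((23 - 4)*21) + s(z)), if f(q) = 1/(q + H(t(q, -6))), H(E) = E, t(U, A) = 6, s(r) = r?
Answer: -405/1002374 ≈ -0.00040404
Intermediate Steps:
f(q) = 1/(6 + q) (f(q) = 1/(q + 6) = 1/(6 + q))
1/(f((23 - 4)*21) + s(z)) = 1/(1/(6 + (23 - 4)*21) - 2475) = 1/(1/(6 + 19*21) - 2475) = 1/(1/(6 + 399) - 2475) = 1/(1/405 - 2475) = 1/(-1002374/405) = -405/1002374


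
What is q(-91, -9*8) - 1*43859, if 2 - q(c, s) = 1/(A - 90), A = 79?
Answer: -482426/11 ≈ -43857.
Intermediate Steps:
q(c, s) = 23/11 (q(c, s) = 2 - 1/(79 - 90) = 2 - 1/(-11) = 2 - 1*(-1/11) = 2 + 1/11 = 23/11)
q(-91, -9*8) - 1*43859 = 23/11 - 1*43859 = 23/11 - 43859 = -482426/11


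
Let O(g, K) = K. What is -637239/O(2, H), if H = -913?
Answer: 637239/913 ≈ 697.96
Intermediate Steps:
-637239/O(2, H) = -637239/(-913) = -637239*(-1/913) = 637239/913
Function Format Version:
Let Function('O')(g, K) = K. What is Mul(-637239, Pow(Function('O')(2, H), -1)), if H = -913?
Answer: Rational(637239, 913) ≈ 697.96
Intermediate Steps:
Mul(-637239, Pow(Function('O')(2, H), -1)) = Mul(-637239, Pow(-913, -1)) = Mul(-637239, Rational(-1, 913)) = Rational(637239, 913)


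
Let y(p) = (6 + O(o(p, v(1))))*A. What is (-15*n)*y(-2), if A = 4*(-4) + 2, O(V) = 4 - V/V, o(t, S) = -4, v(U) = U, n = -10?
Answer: -18900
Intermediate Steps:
O(V) = 3 (O(V) = 4 - 1*1 = 4 - 1 = 3)
A = -14 (A = -16 + 2 = -14)
y(p) = -126 (y(p) = (6 + 3)*(-14) = 9*(-14) = -126)
(-15*n)*y(-2) = -15*(-10)*(-126) = 150*(-126) = -18900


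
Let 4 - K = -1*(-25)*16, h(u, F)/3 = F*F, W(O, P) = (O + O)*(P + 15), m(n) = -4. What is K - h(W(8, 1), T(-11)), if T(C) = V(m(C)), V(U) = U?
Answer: -444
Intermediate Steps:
T(C) = -4
W(O, P) = 2*O*(15 + P) (W(O, P) = (2*O)*(15 + P) = 2*O*(15 + P))
h(u, F) = 3*F² (h(u, F) = 3*(F*F) = 3*F²)
K = -396 (K = 4 - (-1*(-25))*16 = 4 - 25*16 = 4 - 1*400 = 4 - 400 = -396)
K - h(W(8, 1), T(-11)) = -396 - 3*(-4)² = -396 - 3*16 = -396 - 1*48 = -396 - 48 = -444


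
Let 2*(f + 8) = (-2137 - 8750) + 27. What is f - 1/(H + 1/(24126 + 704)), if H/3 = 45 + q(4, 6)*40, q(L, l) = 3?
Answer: -66837672568/12290851 ≈ -5438.0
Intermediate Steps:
f = -5438 (f = -8 + ((-2137 - 8750) + 27)/2 = -8 + (-10887 + 27)/2 = -8 + (½)*(-10860) = -8 - 5430 = -5438)
H = 495 (H = 3*(45 + 3*40) = 3*(45 + 120) = 3*165 = 495)
f - 1/(H + 1/(24126 + 704)) = -5438 - 1/(495 + 1/(24126 + 704)) = -5438 - 1/(495 + 1/24830) = -5438 - 1/12290851/24830 = -5438 - 1*24830/12290851 = -5438 - 24830/12290851 = -66837672568/12290851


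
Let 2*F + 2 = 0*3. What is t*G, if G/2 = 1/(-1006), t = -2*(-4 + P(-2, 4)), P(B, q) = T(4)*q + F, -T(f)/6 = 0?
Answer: -10/503 ≈ -0.019881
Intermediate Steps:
T(f) = 0 (T(f) = -6*0 = 0)
F = -1 (F = -1 + (0*3)/2 = -1 + (½)*0 = -1 + 0 = -1)
P(B, q) = -1 (P(B, q) = 0*q - 1 = 0 - 1 = -1)
t = 10 (t = -2*(-4 - 1) = -2*(-5) = 10)
G = -1/503 (G = 2/(-1006) = 2*(-1/1006) = -1/503 ≈ -0.0019881)
t*G = 10*(-1/503) = -10/503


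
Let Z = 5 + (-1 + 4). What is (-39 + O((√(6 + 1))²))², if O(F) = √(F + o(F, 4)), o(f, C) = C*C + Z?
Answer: (39 - √31)² ≈ 1117.7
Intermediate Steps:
Z = 8 (Z = 5 + 3 = 8)
o(f, C) = 8 + C² (o(f, C) = C*C + 8 = C² + 8 = 8 + C²)
O(F) = √(24 + F) (O(F) = √(F + (8 + 4²)) = √(F + (8 + 16)) = √(F + 24) = √(24 + F))
(-39 + O((√(6 + 1))²))² = (-39 + √(24 + (√(6 + 1))²))² = (-39 + √(24 + (√7)²))² = (-39 + √(24 + 7))² = (-39 + √31)²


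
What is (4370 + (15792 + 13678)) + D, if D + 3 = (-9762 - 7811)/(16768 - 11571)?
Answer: 175833316/5197 ≈ 33834.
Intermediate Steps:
D = -33164/5197 (D = -3 + (-9762 - 7811)/(16768 - 11571) = -3 - 17573/5197 = -33164/5197 ≈ -6.3814)
(4370 + (15792 + 13678)) + D = (4370 + (15792 + 13678)) - 33164/5197 = (4370 + 29470) - 33164/5197 = 33840 - 33164/5197 = 175833316/5197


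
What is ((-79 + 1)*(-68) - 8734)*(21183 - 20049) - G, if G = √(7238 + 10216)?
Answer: -3889620 - √17454 ≈ -3.8898e+6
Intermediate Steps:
G = √17454 ≈ 132.11
((-79 + 1)*(-68) - 8734)*(21183 - 20049) - G = ((-79 + 1)*(-68) - 8734)*(21183 - 20049) - √17454 = (-78*(-68) - 8734)*1134 - √17454 = (5304 - 8734)*1134 - √17454 = -3430*1134 - √17454 = -3889620 - √17454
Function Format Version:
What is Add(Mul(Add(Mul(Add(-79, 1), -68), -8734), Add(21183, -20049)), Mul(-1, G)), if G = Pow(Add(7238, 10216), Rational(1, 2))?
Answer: Add(-3889620, Mul(-1, Pow(17454, Rational(1, 2)))) ≈ -3.8898e+6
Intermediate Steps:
G = Pow(17454, Rational(1, 2)) ≈ 132.11
Add(Mul(Add(Mul(Add(-79, 1), -68), -8734), Add(21183, -20049)), Mul(-1, G)) = Add(Mul(Add(Mul(Add(-79, 1), -68), -8734), Add(21183, -20049)), Mul(-1, Pow(17454, Rational(1, 2)))) = Add(Mul(Add(Mul(-78, -68), -8734), 1134), Mul(-1, Pow(17454, Rational(1, 2)))) = Add(Mul(Add(5304, -8734), 1134), Mul(-1, Pow(17454, Rational(1, 2)))) = Add(Mul(-3430, 1134), Mul(-1, Pow(17454, Rational(1, 2)))) = Add(-3889620, Mul(-1, Pow(17454, Rational(1, 2))))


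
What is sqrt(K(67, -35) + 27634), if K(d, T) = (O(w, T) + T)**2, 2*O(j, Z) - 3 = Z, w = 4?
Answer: sqrt(30235) ≈ 173.88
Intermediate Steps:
O(j, Z) = 3/2 + Z/2
K(d, T) = (3/2 + 3*T/2)**2 (K(d, T) = ((3/2 + T/2) + T)**2 = (3/2 + 3*T/2)**2)
sqrt(K(67, -35) + 27634) = sqrt(9*(1 - 35)**2/4 + 27634) = sqrt((9/4)*(-34)**2 + 27634) = sqrt((9/4)*1156 + 27634) = sqrt(2601 + 27634) = sqrt(30235)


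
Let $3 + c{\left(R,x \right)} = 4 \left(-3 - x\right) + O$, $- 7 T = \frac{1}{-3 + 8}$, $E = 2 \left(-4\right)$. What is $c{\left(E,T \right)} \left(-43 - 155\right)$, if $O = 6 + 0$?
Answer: $\frac{61578}{35} \approx 1759.4$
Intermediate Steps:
$O = 6$
$E = -8$
$T = - \frac{1}{35}$ ($T = - \frac{1}{7 \left(-3 + 8\right)} = - \frac{1}{7 \cdot 5} = \left(- \frac{1}{7}\right) \frac{1}{5} = - \frac{1}{35} \approx -0.028571$)
$c{\left(R,x \right)} = -9 - 4 x$ ($c{\left(R,x \right)} = -3 + \left(4 \left(-3 - x\right) + 6\right) = -3 + \left(\left(-12 - 4 x\right) + 6\right) = -3 - \left(6 + 4 x\right) = -9 - 4 x$)
$c{\left(E,T \right)} \left(-43 - 155\right) = \left(-9 - - \frac{4}{35}\right) \left(-43 - 155\right) = \left(-9 + \frac{4}{35}\right) \left(-43 - 155\right) = \left(- \frac{311}{35}\right) \left(-198\right) = \frac{61578}{35}$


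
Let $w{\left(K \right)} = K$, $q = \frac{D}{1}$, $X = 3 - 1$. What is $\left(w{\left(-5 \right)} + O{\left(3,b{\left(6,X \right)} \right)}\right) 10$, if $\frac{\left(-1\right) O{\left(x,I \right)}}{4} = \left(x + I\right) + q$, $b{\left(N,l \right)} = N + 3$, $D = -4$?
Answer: $-370$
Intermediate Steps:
$X = 2$
$b{\left(N,l \right)} = 3 + N$
$q = -4$ ($q = - \frac{4}{1} = \left(-4\right) 1 = -4$)
$O{\left(x,I \right)} = 16 - 4 I - 4 x$ ($O{\left(x,I \right)} = - 4 \left(\left(x + I\right) - 4\right) = - 4 \left(\left(I + x\right) - 4\right) = - 4 \left(-4 + I + x\right) = 16 - 4 I - 4 x$)
$\left(w{\left(-5 \right)} + O{\left(3,b{\left(6,X \right)} \right)}\right) 10 = \left(-5 - \left(-4 + 4 \left(3 + 6\right)\right)\right) 10 = \left(-5 - 32\right) 10 = \left(-37\right) 10 = -370$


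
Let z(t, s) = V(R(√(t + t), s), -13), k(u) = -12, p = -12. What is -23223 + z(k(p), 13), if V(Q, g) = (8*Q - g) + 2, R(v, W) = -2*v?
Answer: -23208 - 32*I*√6 ≈ -23208.0 - 78.384*I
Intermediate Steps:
V(Q, g) = 2 - g + 8*Q (V(Q, g) = (-g + 8*Q) + 2 = 2 - g + 8*Q)
z(t, s) = 15 - 16*√2*√t (z(t, s) = 2 - 1*(-13) + 8*(-2*√(t + t)) = 2 + 13 + 8*(-2*√2*√t) = 2 + 13 - 16*√2*√t = 15 - 16*√2*√t)
-23223 + z(k(p), 13) = -23223 + (15 - 16*√2*√(-12)) = -23223 + (15 - 16*√2*2*I*√3) = -23223 + (15 - 32*I*√6) = -23208 - 32*I*√6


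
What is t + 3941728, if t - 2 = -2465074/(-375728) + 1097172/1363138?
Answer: 504709034007616537/128042278616 ≈ 3.9417e+6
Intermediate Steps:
t = 1199203128089/128042278616 (t = 2 + (-2465074/(-375728) + 1097172/1363138) = 2 + (-2465074*(-1/375728) + 1097172*(1/1363138)) = 2 + (1232537/187864 + 548586/681569) = 2 + 943118570857/128042278616 = 1199203128089/128042278616 ≈ 9.3657)
t + 3941728 = 1199203128089/128042278616 + 3941728 = 504709034007616537/128042278616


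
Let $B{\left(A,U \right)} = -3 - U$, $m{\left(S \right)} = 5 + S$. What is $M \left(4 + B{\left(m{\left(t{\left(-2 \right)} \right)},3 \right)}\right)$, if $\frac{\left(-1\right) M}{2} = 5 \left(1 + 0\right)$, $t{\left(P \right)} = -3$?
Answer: $20$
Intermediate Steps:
$M = -10$ ($M = - 2 \cdot 5 \left(1 + 0\right) = - 2 \cdot 5 \cdot 1 = \left(-2\right) 5 = -10$)
$M \left(4 + B{\left(m{\left(t{\left(-2 \right)} \right)},3 \right)}\right) = - 10 \left(4 - 6\right) = \left(-10\right) \left(-2\right) = 20$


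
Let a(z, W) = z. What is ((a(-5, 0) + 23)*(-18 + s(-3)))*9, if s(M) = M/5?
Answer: -15066/5 ≈ -3013.2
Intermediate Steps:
s(M) = M/5 (s(M) = M*(1/5) = M/5)
((a(-5, 0) + 23)*(-18 + s(-3)))*9 = ((-5 + 23)*(-18 + (1/5)*(-3)))*9 = (18*(-18 - 3/5))*9 = (18*(-93/5))*9 = -1674/5*9 = -15066/5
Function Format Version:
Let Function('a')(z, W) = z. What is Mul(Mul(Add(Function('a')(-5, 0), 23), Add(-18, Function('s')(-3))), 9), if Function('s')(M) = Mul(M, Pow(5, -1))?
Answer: Rational(-15066, 5) ≈ -3013.2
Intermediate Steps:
Function('s')(M) = Mul(Rational(1, 5), M) (Function('s')(M) = Mul(M, Rational(1, 5)) = Mul(Rational(1, 5), M))
Mul(Mul(Add(Function('a')(-5, 0), 23), Add(-18, Function('s')(-3))), 9) = Mul(Mul(Add(-5, 23), Add(-18, Mul(Rational(1, 5), -3))), 9) = Mul(Mul(18, Add(-18, Rational(-3, 5))), 9) = Mul(Mul(18, Rational(-93, 5)), 9) = Mul(Rational(-1674, 5), 9) = Rational(-15066, 5)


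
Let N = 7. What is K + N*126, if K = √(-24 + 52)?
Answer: 882 + 2*√7 ≈ 887.29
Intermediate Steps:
K = 2*√7 (K = √28 = 2*√7 ≈ 5.2915)
K + N*126 = 2*√7 + 7*126 = 2*√7 + 882 = 882 + 2*√7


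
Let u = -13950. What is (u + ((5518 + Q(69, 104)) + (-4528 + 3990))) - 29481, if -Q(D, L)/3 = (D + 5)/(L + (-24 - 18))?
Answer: -1192092/31 ≈ -38455.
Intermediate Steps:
Q(D, L) = -3*(5 + D)/(-42 + L) (Q(D, L) = -3*(D + 5)/(L + (-24 - 18)) = -3*(5 + D)/(L - 42) = -3*(5 + D)/(-42 + L))
(u + ((5518 + Q(69, 104)) + (-4528 + 3990))) - 29481 = (-13950 + ((5518 + 3*(-5 - 1*69)/(-42 + 104)) + (-4528 + 3990))) - 29481 = (-13950 + ((5518 + 3*(-5 - 69)/62) - 538)) - 29481 = (-13950 + ((5518 + 3*(1/62)*(-74)) - 538)) - 29481 = (-13950 + ((5518 - 111/31) - 538)) - 29481 = (-13950 + (170947/31 - 538)) - 29481 = (-13950 + 154269/31) - 29481 = -278181/31 - 29481 = -1192092/31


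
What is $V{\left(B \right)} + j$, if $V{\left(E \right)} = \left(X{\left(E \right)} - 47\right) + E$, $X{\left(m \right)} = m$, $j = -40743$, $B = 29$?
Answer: $-40732$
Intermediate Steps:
$V{\left(E \right)} = -47 + 2 E$ ($V{\left(E \right)} = \left(E - 47\right) + E = \left(-47 + E\right) + E = -47 + 2 E$)
$V{\left(B \right)} + j = \left(-47 + 2 \cdot 29\right) - 40743 = \left(-47 + 58\right) - 40743 = 11 - 40743 = -40732$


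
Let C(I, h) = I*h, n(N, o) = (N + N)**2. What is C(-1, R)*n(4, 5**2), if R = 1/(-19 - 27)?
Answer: 32/23 ≈ 1.3913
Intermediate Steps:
n(N, o) = 4*N**2 (n(N, o) = (2*N)**2 = 4*N**2)
R = -1/46 (R = 1/(-46) = -1/46 ≈ -0.021739)
C(-1, R)*n(4, 5**2) = (-1*(-1/46))*(4*4**2) = (4*16)/46 = (1/46)*64 = 32/23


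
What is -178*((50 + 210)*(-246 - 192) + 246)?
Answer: 20226852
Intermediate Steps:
-178*((50 + 210)*(-246 - 192) + 246) = -178*(260*(-438) + 246) = -178*(-113880 + 246) = -178*(-113634) = 20226852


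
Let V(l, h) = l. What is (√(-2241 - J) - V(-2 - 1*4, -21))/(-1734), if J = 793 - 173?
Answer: -1/289 - I*√2861/1734 ≈ -0.0034602 - 0.030847*I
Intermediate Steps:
J = 620
(√(-2241 - J) - V(-2 - 1*4, -21))/(-1734) = (√(-2241 - 1*620) - (-2 - 1*4))/(-1734) = (√(-2241 - 620) - (-2 - 4))*(-1/1734) = (√(-2861) - 1*(-6))*(-1/1734) = (I*√2861 + 6)*(-1/1734) = (6 + I*√2861)*(-1/1734) = -1/289 - I*√2861/1734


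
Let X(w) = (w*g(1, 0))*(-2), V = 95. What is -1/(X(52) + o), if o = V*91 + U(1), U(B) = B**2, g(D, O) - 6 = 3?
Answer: -1/7710 ≈ -0.00012970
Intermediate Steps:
g(D, O) = 9 (g(D, O) = 6 + 3 = 9)
X(w) = -18*w (X(w) = (w*9)*(-2) = (9*w)*(-2) = -18*w)
o = 8646 (o = 95*91 + 1**2 = 8645 + 1 = 8646)
-1/(X(52) + o) = -1/(-18*52 + 8646) = -1/(-936 + 8646) = -1/7710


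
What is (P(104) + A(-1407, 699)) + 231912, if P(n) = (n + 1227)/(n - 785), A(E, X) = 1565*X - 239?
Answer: 902737717/681 ≈ 1.3256e+6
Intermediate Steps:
A(E, X) = -239 + 1565*X
P(n) = (1227 + n)/(-785 + n)
(P(104) + A(-1407, 699)) + 231912 = ((1227 + 104)/(-785 + 104) + (-239 + 1565*699)) + 231912 = (1331/(-681) + (-239 + 1093935)) + 231912 = (-1/681*1331 + 1093696) + 231912 = (-1331/681 + 1093696) + 231912 = 744805645/681 + 231912 = 902737717/681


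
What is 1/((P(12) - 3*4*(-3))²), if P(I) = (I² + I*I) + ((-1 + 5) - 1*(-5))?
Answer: 1/110889 ≈ 9.0180e-6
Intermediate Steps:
P(I) = 9 + 2*I² (P(I) = (I² + I²) + (4 + 5) = 2*I² + 9 = 9 + 2*I²)
1/((P(12) - 3*4*(-3))²) = 1/(((9 + 2*12²) - 3*4*(-3))²) = 1/(((9 + 2*144) - 12*(-3))²) = 1/(((9 + 288) + 36)²) = 1/((297 + 36)²) = 1/(333²) = 1/110889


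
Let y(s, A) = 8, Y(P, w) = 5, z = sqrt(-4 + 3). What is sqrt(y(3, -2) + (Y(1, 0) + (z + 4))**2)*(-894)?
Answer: -894*sqrt(88 + 18*I) ≈ -8429.8 - 853.3*I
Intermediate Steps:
z = I (z = sqrt(-1) = I ≈ 1.0*I)
sqrt(y(3, -2) + (Y(1, 0) + (z + 4))**2)*(-894) = sqrt(8 + (5 + (I + 4))**2)*(-894) = sqrt(8 + (5 + (4 + I))**2)*(-894) = sqrt(8 + (9 + I)**2)*(-894) = -894*sqrt(8 + (9 + I)**2)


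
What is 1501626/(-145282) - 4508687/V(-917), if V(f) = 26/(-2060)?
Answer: 337340988577441/944333 ≈ 3.5723e+8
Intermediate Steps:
V(f) = -13/1030 (V(f) = 26*(-1/2060) = -13/1030)
1501626/(-145282) - 4508687/V(-917) = 1501626/(-145282) - 4508687/(-13/1030) = 1501626*(-1/145282) - 4508687*(-1030/13) = -750813/72641 + 4643947610/13 = 337340988577441/944333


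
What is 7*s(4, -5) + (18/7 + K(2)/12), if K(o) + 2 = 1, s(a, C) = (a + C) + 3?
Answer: 1385/84 ≈ 16.488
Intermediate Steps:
s(a, C) = 3 + C + a (s(a, C) = (C + a) + 3 = 3 + C + a)
K(o) = -1 (K(o) = -2 + 1 = -1)
7*s(4, -5) + (18/7 + K(2)/12) = 7*(3 - 5 + 4) + (18/7 - 1/12) = 7*2 + (18*(1/7) - 1*1/12) = 14 + (18/7 - 1/12) = 14 + 209/84 = 1385/84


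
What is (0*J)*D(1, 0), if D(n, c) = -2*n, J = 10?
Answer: 0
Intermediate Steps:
(0*J)*D(1, 0) = (0*10)*(-2*1) = 0*(-2) = 0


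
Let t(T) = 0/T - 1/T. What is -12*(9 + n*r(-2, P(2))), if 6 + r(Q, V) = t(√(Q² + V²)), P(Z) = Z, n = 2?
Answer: 36 + 6*√2 ≈ 44.485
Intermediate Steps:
t(T) = -1/T (t(T) = 0 - 1/T = -1/T)
r(Q, V) = -6 - 1/√(Q² + V²) (r(Q, V) = -6 - 1/(√(Q² + V²)) = -6 - 1/√(Q² + V²))
-12*(9 + n*r(-2, P(2))) = -12*(9 + 2*(-6 - 1/√((-2)² + 2²))) = -12*(9 + 2*(-6 - 1/√(4 + 4))) = -12*(9 + 2*(-6 - 1/√8)) = -12*(9 + 2*(-6 - √2/4)) = -12*(9 + (-12 - √2/2)) = -12*(-3 - √2/2) = 36 + 6*√2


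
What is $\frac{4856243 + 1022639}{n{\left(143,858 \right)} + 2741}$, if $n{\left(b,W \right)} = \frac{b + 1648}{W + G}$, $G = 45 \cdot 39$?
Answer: $\frac{2560253111}{1194004} \approx 2144.3$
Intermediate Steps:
$G = 1755$
$n{\left(b,W \right)} = \frac{1648 + b}{1755 + W}$ ($n{\left(b,W \right)} = \frac{b + 1648}{W + 1755} = \frac{1648 + b}{1755 + W}$)
$\frac{4856243 + 1022639}{n{\left(143,858 \right)} + 2741} = \frac{4856243 + 1022639}{\frac{1648 + 143}{1755 + 858} + 2741} = \frac{5878882}{\frac{1}{2613} \cdot 1791 + 2741} = \frac{5878882}{\frac{597}{871} + 2741} = \frac{5878882}{\frac{2388008}{871}} = 5878882 \cdot \frac{871}{2388008} = \frac{2560253111}{1194004}$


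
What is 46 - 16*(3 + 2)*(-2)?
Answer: 206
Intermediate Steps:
46 - 16*(3 + 2)*(-2) = 46 - 80*(-2) = 46 - 16*(-10) = 46 + 160 = 206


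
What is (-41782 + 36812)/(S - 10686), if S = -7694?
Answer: 497/1838 ≈ 0.27040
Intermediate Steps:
(-41782 + 36812)/(S - 10686) = (-41782 + 36812)/(-7694 - 10686) = -4970/(-18380) = -4970*(-1/18380) = 497/1838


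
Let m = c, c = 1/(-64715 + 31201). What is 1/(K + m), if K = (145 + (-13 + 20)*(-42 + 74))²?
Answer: 33514/4563299753 ≈ 7.3442e-6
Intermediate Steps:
c = -1/33514 (c = 1/(-33514) = -1/33514 ≈ -2.9838e-5)
m = -1/33514 ≈ -2.9838e-5
K = 136161 (K = (145 + 7*32)² = (145 + 224)² = 369² = 136161)
1/(K + m) = 1/(136161 - 1/33514) = 1/(4563299753/33514) = 33514/4563299753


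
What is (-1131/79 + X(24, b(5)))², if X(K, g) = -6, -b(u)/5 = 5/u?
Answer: 2576025/6241 ≈ 412.76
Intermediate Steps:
b(u) = -25/u
(-1131/79 + X(24, b(5)))² = (-1131/79 - 6)² = (-1605/79)² = 2576025/6241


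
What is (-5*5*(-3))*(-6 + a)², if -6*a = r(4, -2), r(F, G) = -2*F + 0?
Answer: 4900/3 ≈ 1633.3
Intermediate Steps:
r(F, G) = -2*F
a = 4/3 (a = -(-1)*4/3 = -⅙*(-8) = 4/3 ≈ 1.3333)
(-5*5*(-3))*(-6 + a)² = (-5*5*(-3))*(-6 + 4/3)² = (-25*(-3))*(-14/3)² = 75*(196/9) = 4900/3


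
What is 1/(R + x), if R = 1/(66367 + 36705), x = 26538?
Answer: 103072/2735324737 ≈ 3.7682e-5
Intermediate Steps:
R = 1/103072 ≈ 9.7020e-6
1/(R + x) = 1/(1/103072 + 26538) = 1/(2735324737/103072) = 103072/2735324737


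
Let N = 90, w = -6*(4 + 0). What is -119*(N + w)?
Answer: -7854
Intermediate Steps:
w = -24 (w = -6*4 = -24)
-119*(N + w) = -119*(90 - 24) = -119*66 = -7854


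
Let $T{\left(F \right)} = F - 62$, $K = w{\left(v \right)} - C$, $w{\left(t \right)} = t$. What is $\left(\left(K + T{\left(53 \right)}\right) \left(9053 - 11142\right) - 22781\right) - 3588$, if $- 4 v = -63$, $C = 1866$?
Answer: $\frac{15430417}{4} \approx 3.8576 \cdot 10^{6}$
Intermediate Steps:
$v = \frac{63}{4}$ ($v = \left(- \frac{1}{4}\right) \left(-63\right) = \frac{63}{4} \approx 15.75$)
$K = - \frac{7401}{4}$ ($K = \frac{63}{4} - 1866 = - \frac{7401}{4} \approx -1850.3$)
$T{\left(F \right)} = -62 + F$ ($T{\left(F \right)} = F - 62 = -62 + F$)
$\left(\left(K + T{\left(53 \right)}\right) \left(9053 - 11142\right) - 22781\right) - 3588 = \left(\left(- \frac{7401}{4} + \left(-62 + 53\right)\right) \left(9053 - 11142\right) - 22781\right) - 3588 = \left(\left(- \frac{7401}{4} - 9\right) \left(-2089\right) - 22781\right) - 3588 = \left(\left(- \frac{7437}{4}\right) \left(-2089\right) - 22781\right) - 3588 = \left(\frac{15535893}{4} - 22781\right) - 3588 = \frac{15444769}{4} - 3588 = \frac{15430417}{4}$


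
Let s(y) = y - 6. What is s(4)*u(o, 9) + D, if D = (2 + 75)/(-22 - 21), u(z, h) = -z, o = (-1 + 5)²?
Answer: 1299/43 ≈ 30.209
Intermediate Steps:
s(y) = -6 + y
o = 16 (o = 4² = 16)
D = -77/43 (D = 77/(-43) = 77*(-1/43) = -77/43 ≈ -1.7907)
s(4)*u(o, 9) + D = (-6 + 4)*(-1*16) - 77/43 = -2*(-16) - 77/43 = 32 - 77/43 = 1299/43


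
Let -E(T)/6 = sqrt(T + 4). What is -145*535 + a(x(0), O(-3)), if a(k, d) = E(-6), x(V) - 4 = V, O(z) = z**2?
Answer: -77575 - 6*I*sqrt(2) ≈ -77575.0 - 8.4853*I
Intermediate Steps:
x(V) = 4 + V
E(T) = -6*sqrt(4 + T) (E(T) = -6*sqrt(T + 4) = -6*sqrt(4 + T))
a(k, d) = -6*I*sqrt(2) (a(k, d) = -6*sqrt(4 - 6) = -6*I*sqrt(2))
-145*535 + a(x(0), O(-3)) = -145*535 - 6*I*sqrt(2) = -77575 - 6*I*sqrt(2)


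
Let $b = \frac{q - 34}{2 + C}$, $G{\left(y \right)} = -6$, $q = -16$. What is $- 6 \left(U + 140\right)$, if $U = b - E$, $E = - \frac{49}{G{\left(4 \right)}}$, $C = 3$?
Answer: $-731$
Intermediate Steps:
$E = \frac{49}{6}$ ($E = - \frac{49}{-6} = \left(-49\right) \left(- \frac{1}{6}\right) = \frac{49}{6} \approx 8.1667$)
$b = -10$ ($b = \frac{-16 - 34}{2 + 3} = - \frac{50}{5} = \left(-50\right) \frac{1}{5} = -10$)
$U = - \frac{109}{6}$ ($U = -10 - \frac{49}{6} = - \frac{109}{6} \approx -18.167$)
$- 6 \left(U + 140\right) = - 6 \left(- \frac{109}{6} + 140\right) = \left(-6\right) \frac{731}{6} = -731$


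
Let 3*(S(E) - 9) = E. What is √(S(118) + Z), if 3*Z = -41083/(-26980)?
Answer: √79992658005/40470 ≈ 6.9886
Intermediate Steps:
S(E) = 9 + E/3
Z = 41083/80940 (Z = (-41083/(-26980))/3 = (-41083*(-1/26980))/3 = (⅓)*(41083/26980) = 41083/80940 ≈ 0.50757)
√(S(118) + Z) = √((9 + (⅓)*118) + 41083/80940) = √((9 + 118/3) + 41083/80940) = √(145/3 + 41083/80940) = √(3953183/80940) = √79992658005/40470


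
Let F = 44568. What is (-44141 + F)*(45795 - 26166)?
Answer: 8381583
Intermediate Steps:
(-44141 + F)*(45795 - 26166) = (-44141 + 44568)*(45795 - 26166) = 427*19629 = 8381583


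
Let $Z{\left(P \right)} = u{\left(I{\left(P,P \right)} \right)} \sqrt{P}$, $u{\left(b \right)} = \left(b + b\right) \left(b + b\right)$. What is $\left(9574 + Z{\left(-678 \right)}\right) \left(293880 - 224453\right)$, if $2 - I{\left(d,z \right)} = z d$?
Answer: $664694098 + 58681794630463792 i \sqrt{678} \approx 6.6469 \cdot 10^{8} + 1.528 \cdot 10^{18} i$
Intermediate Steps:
$I{\left(d,z \right)} = 2 - d z$ ($I{\left(d,z \right)} = 2 - z d = 2 - d z$)
$u{\left(b \right)} = 4 b^{2}$ ($u{\left(b \right)} = 2 b 2 b = 4 b^{2}$)
$Z{\left(P \right)} = 4 \sqrt{P} \left(2 - P^{2}\right)^{2}$ ($Z{\left(P \right)} = 4 \left(2 - P P\right)^{2} \sqrt{P} = 4 \left(2 - P^{2}\right)^{2} \sqrt{P} = 4 \sqrt{P} \left(2 - P^{2}\right)^{2}$)
$\left(9574 + Z{\left(-678 \right)}\right) \left(293880 - 224453\right) = \left(9574 + 4 \sqrt{-678} \left(-2 + \left(-678\right)^{2}\right)^{2}\right) \left(293880 - 224453\right) = \left(9574 + 4 i \sqrt{678} \left(-2 + 459684\right)^{2}\right) 69427 = \left(9574 + 4 i \sqrt{678} \cdot 459682^{2}\right) 69427 = \left(9574 + 4 i \sqrt{678} \cdot 211307541124\right) 69427 = \left(9574 + 845230164496 i \sqrt{678}\right) 69427 = 664694098 + 58681794630463792 i \sqrt{678}$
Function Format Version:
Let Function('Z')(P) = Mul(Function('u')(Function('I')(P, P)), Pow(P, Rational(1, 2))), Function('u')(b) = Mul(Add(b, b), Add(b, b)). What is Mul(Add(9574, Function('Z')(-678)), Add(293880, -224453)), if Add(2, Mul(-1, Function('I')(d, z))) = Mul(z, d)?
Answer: Add(664694098, Mul(58681794630463792, I, Pow(678, Rational(1, 2)))) ≈ Add(6.6469e+8, Mul(1.5280e+18, I))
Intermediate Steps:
Function('I')(d, z) = Add(2, Mul(-1, d, z)) (Function('I')(d, z) = Add(2, Mul(-1, Mul(z, d))) = Add(2, Mul(-1, Mul(d, z))) = Add(2, Mul(-1, d, z)))
Function('u')(b) = Mul(4, Pow(b, 2)) (Function('u')(b) = Mul(Mul(2, b), Mul(2, b)) = Mul(4, Pow(b, 2)))
Function('Z')(P) = Mul(4, Pow(P, Rational(1, 2)), Pow(Add(2, Mul(-1, Pow(P, 2))), 2)) (Function('Z')(P) = Mul(Mul(4, Pow(Add(2, Mul(-1, P, P)), 2)), Pow(P, Rational(1, 2))) = Mul(Mul(4, Pow(Add(2, Mul(-1, Pow(P, 2))), 2)), Pow(P, Rational(1, 2))) = Mul(4, Pow(P, Rational(1, 2)), Pow(Add(2, Mul(-1, Pow(P, 2))), 2)))
Mul(Add(9574, Function('Z')(-678)), Add(293880, -224453)) = Mul(Add(9574, Mul(4, Pow(-678, Rational(1, 2)), Pow(Add(-2, Pow(-678, 2)), 2))), Add(293880, -224453)) = Mul(Add(9574, Mul(4, Mul(I, Pow(678, Rational(1, 2))), Pow(Add(-2, 459684), 2))), 69427) = Mul(Add(9574, Mul(4, Mul(I, Pow(678, Rational(1, 2))), Pow(459682, 2))), 69427) = Mul(Add(9574, Mul(4, Mul(I, Pow(678, Rational(1, 2))), 211307541124)), 69427) = Mul(Add(9574, Mul(845230164496, I, Pow(678, Rational(1, 2)))), 69427) = Add(664694098, Mul(58681794630463792, I, Pow(678, Rational(1, 2))))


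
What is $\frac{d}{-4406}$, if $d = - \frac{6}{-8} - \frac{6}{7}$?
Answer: $\frac{3}{123368} \approx 2.4318 \cdot 10^{-5}$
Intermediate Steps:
$d = - \frac{3}{28}$ ($d = \left(-6\right) \left(- \frac{1}{8}\right) - \frac{6}{7} = \frac{3}{4} - \frac{6}{7} = - \frac{3}{28} \approx -0.10714$)
$\frac{d}{-4406} = \frac{1}{-4406} \left(- \frac{3}{28}\right) = \left(- \frac{1}{4406}\right) \left(- \frac{3}{28}\right) = \frac{3}{123368}$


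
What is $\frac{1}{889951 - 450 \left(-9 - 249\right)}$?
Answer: $\frac{1}{1006051} \approx 9.9398 \cdot 10^{-7}$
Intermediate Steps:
$\frac{1}{889951 - 450 \left(-9 - 249\right)} = \frac{1}{889951 - -116100} = \frac{1}{889951 + 116100} = \frac{1}{1006051}$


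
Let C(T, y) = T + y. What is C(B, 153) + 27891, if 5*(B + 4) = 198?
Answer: 140398/5 ≈ 28080.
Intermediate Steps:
B = 178/5 (B = -4 + (1/5)*198 = -4 + 198/5 = 178/5 ≈ 35.600)
C(B, 153) + 27891 = (178/5 + 153) + 27891 = 943/5 + 27891 = 140398/5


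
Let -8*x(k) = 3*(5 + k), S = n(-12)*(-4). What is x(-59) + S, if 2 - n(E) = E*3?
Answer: -527/4 ≈ -131.75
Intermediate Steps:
n(E) = 2 - 3*E (n(E) = 2 - E*3 = 2 - 3*E)
S = -152 (S = (2 - 3*(-12))*(-4) = (2 + 36)*(-4) = 38*(-4) = -152)
x(k) = -15/8 - 3*k/8 (x(k) = -3*(5 + k)/8 = -(15 + 3*k)/8 = -15/8 - 3*k/8)
x(-59) + S = (-15/8 - 3/8*(-59)) - 152 = (-15/8 + 177/8) - 152 = 81/4 - 152 = -527/4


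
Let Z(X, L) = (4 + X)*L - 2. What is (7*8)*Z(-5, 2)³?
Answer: -3584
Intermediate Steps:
Z(X, L) = -2 + L*(4 + X) (Z(X, L) = L*(4 + X) - 2 = -2 + L*(4 + X))
(7*8)*Z(-5, 2)³ = (7*8)*(-2 + 4*2 + 2*(-5))³ = 56*(-2 + 8 - 10)³ = 56*(-4)³ = 56*(-64) = -3584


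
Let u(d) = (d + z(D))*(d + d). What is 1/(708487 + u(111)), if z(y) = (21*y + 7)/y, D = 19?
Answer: 19/14019583 ≈ 1.3552e-6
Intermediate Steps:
z(y) = (7 + 21*y)/y
u(d) = 2*d*(406/19 + d) (u(d) = (d + (21 + 7/19))*(d + d) = (d + (21 + 7*(1/19)))*(2*d) = (d + (21 + 7/19))*(2*d) = (d + 406/19)*(2*d) = (406/19 + d)*(2*d) = 2*d*(406/19 + d))
1/(708487 + u(111)) = 1/(708487 + (2/19)*111*(406 + 19*111)) = 1/(708487 + (2/19)*111*(406 + 2109)) = 1/(708487 + (2/19)*111*2515) = 1/(708487 + 558330/19) = 1/(14019583/19) = 19/14019583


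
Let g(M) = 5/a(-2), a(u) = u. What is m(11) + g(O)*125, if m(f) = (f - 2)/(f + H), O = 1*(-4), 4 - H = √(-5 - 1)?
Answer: -48035/154 + 3*I*√6/77 ≈ -311.92 + 0.095435*I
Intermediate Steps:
H = 4 - I*√6 (H = 4 - √(-5 - 1) = 4 - √(-6) = 4 - I*√6 ≈ 4.0 - 2.4495*I)
O = -4
g(M) = -5/2 (g(M) = 5/(-2) = 5*(-½) = -5/2)
m(f) = (-2 + f)/(4 + f - I*√6) (m(f) = (f - 2)/(f + (4 - I*√6)) = (-2 + f)/(4 + f - I*√6))
m(11) + g(O)*125 = (-2 + 11)/(4 + 11 - I*√6) - 5/2*125 = 9/(15 - I*√6) - 625/2 = -625/2 + 9/(15 - I*√6)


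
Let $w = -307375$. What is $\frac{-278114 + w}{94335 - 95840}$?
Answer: $\frac{585489}{1505} \approx 389.03$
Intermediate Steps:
$\frac{-278114 + w}{94335 - 95840} = \frac{-278114 - 307375}{94335 - 95840} = - \frac{585489}{-1505} = \left(-585489\right) \left(- \frac{1}{1505}\right) = \frac{585489}{1505}$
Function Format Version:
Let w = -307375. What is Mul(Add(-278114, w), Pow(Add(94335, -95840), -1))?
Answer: Rational(585489, 1505) ≈ 389.03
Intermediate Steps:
Mul(Add(-278114, w), Pow(Add(94335, -95840), -1)) = Mul(Add(-278114, -307375), Pow(Add(94335, -95840), -1)) = Mul(-585489, Pow(-1505, -1)) = Mul(-585489, Rational(-1, 1505)) = Rational(585489, 1505)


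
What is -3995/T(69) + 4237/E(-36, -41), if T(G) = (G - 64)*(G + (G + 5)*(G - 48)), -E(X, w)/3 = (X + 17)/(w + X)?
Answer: -3096770/541 ≈ -5724.2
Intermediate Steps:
E(X, w) = -3*(17 + X)/(X + w) (E(X, w) = -3*(X + 17)/(w + X) = -3*(17 + X)/(X + w))
T(G) = (-64 + G)*(G + (-48 + G)*(5 + G)) (T(G) = (-64 + G)*(G + (5 + G)*(-48 + G)) = (-64 + G)*(G + (-48 + G)*(5 + G)))
-3995/T(69) + 4237/E(-36, -41) = -3995/(15360 + 69³ - 106*69² + 2448*69) + 4237/((3*(-17 - 1*(-36))/(-36 - 41))) = -3995/(15360 + 328509 - 106*4761 + 168912) + 4237/((3*(-17 + 36)/(-77))) = -3995/(15360 + 328509 - 504666 + 168912) + 4237/((3*(-1/77)*19)) = -3995/8115 + 4237/(-57/77) = -3995*1/8115 + 4237*(-77/57) = -799/1623 - 17171/3 = -3096770/541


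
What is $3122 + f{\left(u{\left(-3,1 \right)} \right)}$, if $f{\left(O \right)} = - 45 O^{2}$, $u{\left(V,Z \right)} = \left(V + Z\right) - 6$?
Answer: $242$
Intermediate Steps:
$u{\left(V,Z \right)} = -6 + V + Z$
$3122 + f{\left(u{\left(-3,1 \right)} \right)} = 3122 - 45 \left(-6 - 3 + 1\right)^{2} = 3122 - 45 \left(-8\right)^{2} = 3122 - 2880 = 242$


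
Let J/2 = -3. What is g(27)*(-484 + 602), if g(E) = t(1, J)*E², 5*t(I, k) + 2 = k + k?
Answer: -1204308/5 ≈ -2.4086e+5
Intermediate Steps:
J = -6 (J = 2*(-3) = -6)
t(I, k) = -⅖ + 2*k/5 (t(I, k) = -⅖ + (k + k)/5 = -⅖ + (2*k)/5 = -⅖ + 2*k/5)
g(E) = -14*E²/5 (g(E) = (-⅖ + (⅖)*(-6))*E² = (-⅖ - 12/5)*E² = -14*E²/5)
g(27)*(-484 + 602) = (-14/5*27²)*(-484 + 602) = -14/5*729*118 = -10206/5*118 = -1204308/5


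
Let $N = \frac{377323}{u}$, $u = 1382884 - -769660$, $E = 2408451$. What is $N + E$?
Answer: $\frac{5184297126667}{2152544} \approx 2.4085 \cdot 10^{6}$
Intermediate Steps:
$u = 2152544$ ($u = 1382884 + 769660 = 2152544$)
$N = \frac{377323}{2152544} \approx 0.17529$
$N + E = \frac{377323}{2152544} + 2408451 = \frac{5184297126667}{2152544}$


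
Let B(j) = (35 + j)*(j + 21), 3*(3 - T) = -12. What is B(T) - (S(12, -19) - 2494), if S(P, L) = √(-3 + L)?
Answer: 3670 - I*√22 ≈ 3670.0 - 4.6904*I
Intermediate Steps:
T = 7 (T = 3 - ⅓*(-12) = 3 + 4 = 7)
B(j) = (21 + j)*(35 + j) (B(j) = (35 + j)*(21 + j) = (21 + j)*(35 + j))
B(T) - (S(12, -19) - 2494) = (735 + 7² + 56*7) - (√(-3 - 19) - 2494) = (735 + 49 + 392) - (√(-22) - 2494) = 1176 - (I*√22 - 2494) = 1176 - (-2494 + I*√22) = 1176 + (2494 - I*√22) = 3670 - I*√22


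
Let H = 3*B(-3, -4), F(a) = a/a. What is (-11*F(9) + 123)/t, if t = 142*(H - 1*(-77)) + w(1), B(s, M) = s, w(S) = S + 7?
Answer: 7/604 ≈ 0.011589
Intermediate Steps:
w(S) = 7 + S
F(a) = 1
H = -9 (H = 3*(-3) = -9)
t = 9664 (t = 142*(-9 - 1*(-77)) + (7 + 1) = 142*(-9 + 77) + 8 = 142*68 + 8 = 9656 + 8 = 9664)
(-11*F(9) + 123)/t = (-11*1 + 123)/9664 = (-11 + 123)*(1/9664) = 112*(1/9664) = 7/604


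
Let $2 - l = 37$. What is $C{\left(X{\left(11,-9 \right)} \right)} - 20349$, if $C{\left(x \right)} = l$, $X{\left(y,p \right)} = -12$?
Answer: $-20384$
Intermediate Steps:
$l = -35$ ($l = 2 - 37 = -35$)
$C{\left(x \right)} = -35$
$C{\left(X{\left(11,-9 \right)} \right)} - 20349 = -35 - 20349 = -20384$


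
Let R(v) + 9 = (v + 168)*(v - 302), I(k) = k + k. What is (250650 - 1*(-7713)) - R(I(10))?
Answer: 311388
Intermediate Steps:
I(k) = 2*k
R(v) = -9 + (-302 + v)*(168 + v) (R(v) = -9 + (v + 168)*(v - 302) = -9 + (168 + v)*(-302 + v) = -9 + (-302 + v)*(168 + v))
(250650 - 1*(-7713)) - R(I(10)) = (250650 - 1*(-7713)) - (-50745 + (2*10)² - 268*10) = (250650 + 7713) - (-50745 + 20² - 134*20) = 258363 - (-50745 + 400 - 2680) = 258363 - 1*(-53025) = 258363 + 53025 = 311388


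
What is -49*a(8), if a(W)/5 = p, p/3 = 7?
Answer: -5145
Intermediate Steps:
p = 21 (p = 3*7 = 21)
a(W) = 105 (a(W) = 5*21 = 105)
-49*a(8) = -49*105 = -5145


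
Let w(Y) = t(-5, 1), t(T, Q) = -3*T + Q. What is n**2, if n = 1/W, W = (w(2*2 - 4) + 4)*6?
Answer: 1/14400 ≈ 6.9444e-5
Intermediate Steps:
t(T, Q) = Q - 3*T
w(Y) = 16 (w(Y) = 1 - 3*(-5) = 1 + 15 = 16)
W = 120 (W = (16 + 4)*6 = 20*6 = 120)
n = 1/120 ≈ 0.0083333
n**2 = (1/120)**2 = 1/14400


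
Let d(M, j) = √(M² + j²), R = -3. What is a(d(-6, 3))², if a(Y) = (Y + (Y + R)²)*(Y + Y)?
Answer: 727380 - 291600*√5 ≈ 75343.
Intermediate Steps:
a(Y) = 2*Y*(Y + (-3 + Y)²) (a(Y) = (Y + (Y - 3)²)*(Y + Y) = (Y + (-3 + Y)²)*(2*Y) = 2*Y*(Y + (-3 + Y)²))
a(d(-6, 3))² = (2*√((-6)² + 3²)*(√((-6)² + 3²) + (-3 + √((-6)² + 3²))²))² = (2*√(36 + 9)*(√(36 + 9) + (-3 + √(36 + 9))²))² = (2*√45*(√45 + (-3 + √45)²))² = (2*(3*√5)*(3*√5 + (-3 + 3*√5)²))² = (2*(3*√5)*((-3 + 3*√5)² + 3*√5))² = (6*√5*((-3 + 3*√5)² + 3*√5))² = 180*((-3 + 3*√5)² + 3*√5)²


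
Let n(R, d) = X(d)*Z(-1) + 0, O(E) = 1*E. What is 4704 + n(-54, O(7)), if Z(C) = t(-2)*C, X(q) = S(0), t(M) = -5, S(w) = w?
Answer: 4704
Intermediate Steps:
O(E) = E
X(q) = 0
Z(C) = -5*C
n(R, d) = 0 (n(R, d) = 0*(-5*(-1)) + 0 = 0*5 + 0 = 0 + 0 = 0)
4704 + n(-54, O(7)) = 4704 + 0 = 4704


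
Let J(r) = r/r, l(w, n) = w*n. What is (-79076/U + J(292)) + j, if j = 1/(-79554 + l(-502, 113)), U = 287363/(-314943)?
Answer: 3394015245537317/39161829640 ≈ 86666.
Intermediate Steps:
U = -287363/314943 (U = 287363*(-1/314943) = -287363/314943 ≈ -0.91243)
l(w, n) = n*w
j = -1/136280 (j = 1/(-79554 + 113*(-502)) = 1/(-79554 - 56726) = 1/(-136280) = -1/136280 ≈ -7.3378e-6)
J(r) = 1
(-79076/U + J(292)) + j = (-79076/(-287363/314943) + 1) - 1/136280 = (-79076*(-314943/287363) + 1) - 1/136280 = (24904432668/287363 + 1) - 1/136280 = 24904720031/287363 - 1/136280 = 3394015245537317/39161829640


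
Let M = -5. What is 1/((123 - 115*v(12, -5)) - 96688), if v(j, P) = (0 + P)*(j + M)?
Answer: -1/92540 ≈ -1.0806e-5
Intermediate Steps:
v(j, P) = P*(-5 + j) (v(j, P) = (0 + P)*(j - 5) = P*(-5 + j))
1/((123 - 115*v(12, -5)) - 96688) = 1/((123 - (-575)*(-5 + 12)) - 96688) = 1/((123 - (-575)*7) - 96688) = 1/((123 - 115*(-35)) - 96688) = 1/((123 + 4025) - 96688) = 1/(4148 - 96688) = 1/(-92540) = -1/92540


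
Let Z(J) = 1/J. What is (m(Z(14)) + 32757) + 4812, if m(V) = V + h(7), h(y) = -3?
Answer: 525925/14 ≈ 37566.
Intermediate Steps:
m(V) = -3 + V (m(V) = V - 3 = -3 + V)
(m(Z(14)) + 32757) + 4812 = ((-3 + 1/14) + 32757) + 4812 = (-41/14 + 32757) + 4812 = 458557/14 + 4812 = 525925/14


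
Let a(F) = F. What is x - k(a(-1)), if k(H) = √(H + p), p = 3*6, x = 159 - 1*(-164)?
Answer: 323 - √17 ≈ 318.88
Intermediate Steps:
x = 323 (x = 159 + 164 = 323)
p = 18
k(H) = √(18 + H) (k(H) = √(H + 18) = √(18 + H))
x - k(a(-1)) = 323 - √(18 - 1) = 323 - √17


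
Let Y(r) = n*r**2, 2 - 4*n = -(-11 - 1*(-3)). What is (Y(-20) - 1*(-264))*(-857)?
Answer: 287952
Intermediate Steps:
n = -3/2 (n = 1/2 - (-1)*(-11 - 1*(-3))/4 = 1/2 - (-1)*(-11 + 3)/4 = 1/2 - (-1)*(-8)/4 = 1/2 - 1/4*8 = 1/2 - 2 = -3/2 ≈ -1.5000)
Y(r) = -3*r**2/2
(Y(-20) - 1*(-264))*(-857) = (-3/2*(-20)**2 - 1*(-264))*(-857) = (-3/2*400 + 264)*(-857) = (-600 + 264)*(-857) = -336*(-857) = 287952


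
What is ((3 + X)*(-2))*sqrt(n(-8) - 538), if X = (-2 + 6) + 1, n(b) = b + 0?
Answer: -16*I*sqrt(546) ≈ -373.87*I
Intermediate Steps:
n(b) = b
X = 5 (X = 4 + 1 = 5)
((3 + X)*(-2))*sqrt(n(-8) - 538) = ((3 + 5)*(-2))*sqrt(-8 - 538) = (8*(-2))*sqrt(-546) = -16*I*sqrt(546)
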